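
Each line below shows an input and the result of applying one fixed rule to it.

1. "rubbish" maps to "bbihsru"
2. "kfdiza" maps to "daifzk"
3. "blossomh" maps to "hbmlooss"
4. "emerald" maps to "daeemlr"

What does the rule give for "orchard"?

cahdror

Each output is the input with this applied: sort the characters into alphabetical order, then swap each adjacent pair of characters (1↔2, 3↔4, ...).
Working it through for "orchard": intermediate "acdhorr", final "cahdror".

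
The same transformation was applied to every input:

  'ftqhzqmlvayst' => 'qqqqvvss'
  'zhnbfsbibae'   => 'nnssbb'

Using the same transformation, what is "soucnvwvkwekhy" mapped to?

uuvvkkkk

The rule is to keep one character in every 3, starting at position 3 (positions 3rd, 6th, 9th, ...), then double every character.
On "soucnvwvkwekhy": the first step gives "uvkk", and the second then gives "uuvvkkkk".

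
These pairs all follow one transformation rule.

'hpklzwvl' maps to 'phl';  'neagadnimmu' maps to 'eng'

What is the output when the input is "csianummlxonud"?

sca

In each case the input is transformed by: swap each adjacent pair of characters (1↔2, 3↔4, ...), then keep only the first 3 characters.
"csianummlxonud" → "scaiunmmxlnodu" → "sca".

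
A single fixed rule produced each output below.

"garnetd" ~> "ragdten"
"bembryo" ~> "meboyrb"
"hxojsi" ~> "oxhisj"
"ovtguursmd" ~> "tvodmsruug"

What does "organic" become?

grocina

What's happening: reverse the string, then move the last 3 characters to the front (rotate right by 3).
"organic" → "cinagro" → "grocina".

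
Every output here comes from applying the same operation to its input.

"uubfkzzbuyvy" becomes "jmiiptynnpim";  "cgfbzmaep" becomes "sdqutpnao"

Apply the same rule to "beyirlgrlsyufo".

What's happening: move the last 2 characters to the front (rotate right by 2), then shift every letter 12 places backward in the alphabet (wrapping around).
For "beyirlgrlsyufo", step one produces "fobeyirlgrlsyu"; step two turns that into "tcpsmwfzufzgmi".
(Check on "cgfbzmaep": → "epcgfbzma" → "sdqutpnao" ✓)

tcpsmwfzufzgmi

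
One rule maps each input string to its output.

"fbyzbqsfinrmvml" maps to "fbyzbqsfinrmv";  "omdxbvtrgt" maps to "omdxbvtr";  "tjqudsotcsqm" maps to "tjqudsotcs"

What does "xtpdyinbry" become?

xtpdyinb

The rule is to delete the last 2 characters.
On "xtpdyinbry" that produces "xtpdyinb".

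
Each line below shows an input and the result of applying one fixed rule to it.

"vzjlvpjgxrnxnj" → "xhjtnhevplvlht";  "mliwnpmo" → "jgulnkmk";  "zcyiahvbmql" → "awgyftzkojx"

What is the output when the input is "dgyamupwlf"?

The rule is to shift every letter 2 places backward in the alphabet (wrapping around), then move the first character to the end.
On "dgyamupwlf": the first step gives "bewyksnujd", and the second then gives "ewyksnujdb".

ewyksnujdb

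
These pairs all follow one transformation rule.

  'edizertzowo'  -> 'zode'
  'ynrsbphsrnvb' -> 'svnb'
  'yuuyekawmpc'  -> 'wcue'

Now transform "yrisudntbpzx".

Each output is the input with this applied: keep one character in every 3, starting at position 2 (positions 2nd, 5th, 8th, ...), then swap the front and back halves of the string.
Working it through for "yrisudntbpzx": intermediate "rutz", final "tzru".
(Check on "edizertzowo": → "dezo" → "zode" ✓)

tzru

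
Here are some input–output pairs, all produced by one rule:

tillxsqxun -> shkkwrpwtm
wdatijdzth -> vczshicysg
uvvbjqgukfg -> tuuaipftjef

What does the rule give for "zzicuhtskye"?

What's happening: shift every letter 1 place backward in the alphabet (wrapping around).
On "zzicuhtskye" that produces "yyhbtgsrjxd".

yyhbtgsrjxd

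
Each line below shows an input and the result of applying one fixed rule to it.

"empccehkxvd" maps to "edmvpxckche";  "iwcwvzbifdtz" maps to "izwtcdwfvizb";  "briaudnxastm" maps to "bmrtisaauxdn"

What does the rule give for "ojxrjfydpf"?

ofjpxdryjf

Looking at the pairs, the operation is to take characters alternately from the front and the back (1st, last, 2nd, 2nd-last, ...).
"ojxrjfydpf" → "ofjpxdryjf".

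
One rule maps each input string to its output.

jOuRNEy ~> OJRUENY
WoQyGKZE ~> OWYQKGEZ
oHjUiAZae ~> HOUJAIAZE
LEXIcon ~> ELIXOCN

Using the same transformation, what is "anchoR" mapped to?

NAHCRO

The transformation: swap each adjacent pair of characters (1↔2, 3↔4, ...), then convert every letter to uppercase.
Applying that to "anchoR" gives "NAHCRO".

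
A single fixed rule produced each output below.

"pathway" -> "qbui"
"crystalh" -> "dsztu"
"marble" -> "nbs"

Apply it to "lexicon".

mfyj

Looking at the pairs, the operation is to delete the last 3 characters, then shift every letter 1 place forward in the alphabet (wrapping around).
Starting from "lexicon": after the first operation, "lexi"; after the second, "mfyj".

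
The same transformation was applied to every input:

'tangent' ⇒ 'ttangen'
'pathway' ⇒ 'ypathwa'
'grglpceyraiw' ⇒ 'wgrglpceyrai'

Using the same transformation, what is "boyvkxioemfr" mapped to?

rboyvkxioemf

Rule — move the last character to the front.
Applying that to "boyvkxioemfr" gives "rboyvkxioemf".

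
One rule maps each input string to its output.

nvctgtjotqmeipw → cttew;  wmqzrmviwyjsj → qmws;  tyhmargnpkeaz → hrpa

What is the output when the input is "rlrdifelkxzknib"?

What's happening: keep one character in every 3, starting at position 3 (positions 3rd, 6th, 9th, ...).
On "rlrdifelkxzknib" that produces "rfkkb".

rfkkb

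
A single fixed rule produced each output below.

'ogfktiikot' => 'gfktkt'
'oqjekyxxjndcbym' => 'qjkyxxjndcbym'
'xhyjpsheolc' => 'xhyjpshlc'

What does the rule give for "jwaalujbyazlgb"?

What's happening: remove every vowel.
Applying that to "jwaalujbyazlgb" gives "jwljbyzlgb".

jwljbyzlgb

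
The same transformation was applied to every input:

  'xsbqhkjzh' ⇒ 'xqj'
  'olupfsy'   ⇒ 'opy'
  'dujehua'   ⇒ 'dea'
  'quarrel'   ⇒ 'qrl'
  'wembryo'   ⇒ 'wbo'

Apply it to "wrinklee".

Each output is the input with this applied: keep one character in every 3, starting at position 1 (positions 1st, 4th, 7th, ...).
So "wrinklee" becomes "wne".

wne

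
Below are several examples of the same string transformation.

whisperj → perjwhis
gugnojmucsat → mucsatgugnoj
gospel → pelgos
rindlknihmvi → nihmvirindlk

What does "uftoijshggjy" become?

shggjyuftoij

Rule — swap the front and back halves of the string.
Applying that to "uftoijshggjy" gives "shggjyuftoij".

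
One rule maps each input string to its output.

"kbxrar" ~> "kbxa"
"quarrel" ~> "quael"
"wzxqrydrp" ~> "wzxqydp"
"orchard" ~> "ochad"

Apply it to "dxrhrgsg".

dxhgsg

Rule — remove every "r".
For "dxrhrgsg" the result is "dxhgsg".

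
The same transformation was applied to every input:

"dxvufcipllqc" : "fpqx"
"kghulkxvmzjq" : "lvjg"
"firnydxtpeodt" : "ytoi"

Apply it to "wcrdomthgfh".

In each case the input is transformed by: keep one character in every 3, starting at position 2 (positions 2nd, 5th, 8th, ...), then move the first character to the end.
Starting from "wcrdomthgfh": after the first operation, "cohh"; after the second, "ohhc".

ohhc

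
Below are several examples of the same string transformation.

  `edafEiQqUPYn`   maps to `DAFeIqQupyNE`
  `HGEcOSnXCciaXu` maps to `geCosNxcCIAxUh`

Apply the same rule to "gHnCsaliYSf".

The transformation: flip the case of every letter, then move the first character to the end.
Doing the same to "gHnCsaliYSf": "hNcSALIysFG".

hNcSALIysFG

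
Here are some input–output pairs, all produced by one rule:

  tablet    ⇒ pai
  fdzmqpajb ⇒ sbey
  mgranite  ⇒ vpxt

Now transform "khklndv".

Each output is the input with this applied: keep every other character starting from the second (positions 2nd, 4th, 6th, ...), then shift every letter 11 places backward in the alphabet (wrapping around).
"khklndv" → "hld" → "was".

was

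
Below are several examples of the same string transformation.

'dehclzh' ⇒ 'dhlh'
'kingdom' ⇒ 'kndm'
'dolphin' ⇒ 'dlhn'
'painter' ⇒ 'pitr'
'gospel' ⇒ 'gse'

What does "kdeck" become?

Looking at the pairs, the operation is to keep every other character starting from the first (positions 1st, 3rd, 5th, ...).
For "kdeck" the result is "kek".

kek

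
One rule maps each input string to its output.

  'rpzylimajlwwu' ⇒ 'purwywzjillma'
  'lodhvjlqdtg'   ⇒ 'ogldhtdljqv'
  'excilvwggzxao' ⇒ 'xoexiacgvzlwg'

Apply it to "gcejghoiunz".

Rule — swap each adjacent pair of characters (1↔2, 3↔4, ...), then take characters alternately from the front and the back (1st, last, 2nd, 2nd-last, ...).
Working it through for "gcejghoiunz": intermediate "cgjehgionuz", final "czgujneohig".

czgujneohig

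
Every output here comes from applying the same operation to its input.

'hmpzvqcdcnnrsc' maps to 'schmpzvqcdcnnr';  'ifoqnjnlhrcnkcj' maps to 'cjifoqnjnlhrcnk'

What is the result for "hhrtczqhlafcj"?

In each case the input is transformed by: move the last 2 characters to the front (rotate right by 2).
For "hhrtczqhlafcj" the result is "cjhhrtczqhlaf".

cjhhrtczqhlaf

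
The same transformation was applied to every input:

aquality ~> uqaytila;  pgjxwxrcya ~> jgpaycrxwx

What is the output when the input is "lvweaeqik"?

In each case the input is transformed by: move the first 3 characters to the end (rotate left by 3), then reverse the string.
"lvweaeqik" → "eaeqiklvw" → "wvlkiqeae".

wvlkiqeae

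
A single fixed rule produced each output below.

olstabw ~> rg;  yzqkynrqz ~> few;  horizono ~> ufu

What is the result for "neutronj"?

kxp

The pattern: shift every letter 6 places forward in the alphabet (wrapping around), then keep one character in every 3, starting at position 2 (positions 2nd, 5th, 8th, ...).
"neutronj" → "tkazxutp" → "kxp".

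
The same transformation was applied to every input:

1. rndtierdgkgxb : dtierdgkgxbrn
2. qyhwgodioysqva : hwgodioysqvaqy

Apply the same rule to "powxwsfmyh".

Each output is the input with this applied: move the first 2 characters to the end (rotate left by 2).
For "powxwsfmyh" the result is "wxwsfmyhpo".

wxwsfmyhpo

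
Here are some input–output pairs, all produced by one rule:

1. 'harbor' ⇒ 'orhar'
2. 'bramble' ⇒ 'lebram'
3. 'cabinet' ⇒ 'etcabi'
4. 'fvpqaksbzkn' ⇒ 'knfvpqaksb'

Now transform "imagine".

neimag

In each case the input is transformed by: move the last 2 characters to the front (rotate right by 2), then delete the last character.
For "imagine", step one produces "neimagi"; step two turns that into "neimag".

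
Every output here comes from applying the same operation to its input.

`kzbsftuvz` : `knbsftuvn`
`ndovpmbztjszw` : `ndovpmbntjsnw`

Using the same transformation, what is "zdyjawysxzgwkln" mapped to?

The transformation: replace every "z" with "n".
For "zdyjawysxzgwkln" the result is "ndyjawysxngwkln".

ndyjawysxngwkln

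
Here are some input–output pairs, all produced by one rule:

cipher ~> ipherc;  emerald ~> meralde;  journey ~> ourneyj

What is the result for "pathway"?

The transformation: move the first character to the end.
Applying that to "pathway" gives "athwayp".

athwayp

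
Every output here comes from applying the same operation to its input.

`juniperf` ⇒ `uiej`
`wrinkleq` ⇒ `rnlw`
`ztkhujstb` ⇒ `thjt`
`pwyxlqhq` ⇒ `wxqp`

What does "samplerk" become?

apes

Rule — swap the first and last characters, then keep every other character starting from the second (positions 2nd, 4th, 6th, ...).
For "samplerk", step one produces "kamplers"; step two turns that into "apes".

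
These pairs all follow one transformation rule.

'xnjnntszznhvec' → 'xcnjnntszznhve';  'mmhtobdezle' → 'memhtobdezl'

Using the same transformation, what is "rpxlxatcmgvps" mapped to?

rspxlxatcmgvp

Each output is the input with this applied: swap the first and last characters, then move the last character to the front.
Starting from "rpxlxatcmgvps": after the first operation, "spxlxatcmgvpr"; after the second, "rspxlxatcmgvp".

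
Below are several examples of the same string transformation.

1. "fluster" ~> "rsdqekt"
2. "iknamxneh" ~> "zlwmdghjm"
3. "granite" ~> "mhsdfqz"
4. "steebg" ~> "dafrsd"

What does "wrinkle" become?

What's happening: shift every letter 1 place backward in the alphabet (wrapping around), then move the first 3 characters to the end (rotate left by 3).
On "wrinkle": the first step gives "vqhmjkd", and the second then gives "mjkdvqh".
(Check on "fluster": → "ektrsdq" → "rsdqekt" ✓)

mjkdvqh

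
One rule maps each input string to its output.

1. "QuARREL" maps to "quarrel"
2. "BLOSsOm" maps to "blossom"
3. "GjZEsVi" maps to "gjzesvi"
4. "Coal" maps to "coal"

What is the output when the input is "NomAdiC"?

nomadic

Looking at the pairs, the operation is to convert every letter to lowercase.
So "NomAdiC" becomes "nomadic".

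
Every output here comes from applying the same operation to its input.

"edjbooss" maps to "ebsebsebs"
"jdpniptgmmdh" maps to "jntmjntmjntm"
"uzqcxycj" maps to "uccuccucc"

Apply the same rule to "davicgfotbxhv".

Looking at the pairs, the operation is to keep one character in every 3, starting at position 1 (positions 1st, 4th, 7th, ...), then write the whole string 3 times in a row.
Doing the same to "davicgfotbxhv": "difbvdifbvdifbv".

difbvdifbvdifbv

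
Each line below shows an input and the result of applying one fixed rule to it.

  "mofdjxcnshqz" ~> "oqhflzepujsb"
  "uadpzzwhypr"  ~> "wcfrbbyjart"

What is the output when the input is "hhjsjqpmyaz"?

Each output is the input with this applied: shift every letter 2 places forward in the alphabet (wrapping around).
Applying that to "hhjsjqpmyaz" gives "jjlulsroacb".

jjlulsroacb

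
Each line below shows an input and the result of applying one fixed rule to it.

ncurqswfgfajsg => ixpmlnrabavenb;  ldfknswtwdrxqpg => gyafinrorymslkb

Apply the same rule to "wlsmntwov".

rgnhiorjq

The rule is to shift every letter 5 places backward in the alphabet (wrapping around).
Doing the same to "wlsmntwov": "rgnhiorjq".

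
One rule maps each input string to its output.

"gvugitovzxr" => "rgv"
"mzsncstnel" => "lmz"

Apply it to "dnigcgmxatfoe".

edn

In each case the input is transformed by: move the last character to the front, then keep only the first 3 characters.
So "dnigcgmxatfoe" becomes "edn".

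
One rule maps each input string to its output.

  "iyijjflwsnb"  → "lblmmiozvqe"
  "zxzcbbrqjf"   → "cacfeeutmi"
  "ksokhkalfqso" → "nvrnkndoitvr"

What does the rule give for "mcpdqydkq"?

Looking at the pairs, the operation is to shift every letter 3 places forward in the alphabet (wrapping around).
Doing the same to "mcpdqydkq": "pfsgtbgnt".

pfsgtbgnt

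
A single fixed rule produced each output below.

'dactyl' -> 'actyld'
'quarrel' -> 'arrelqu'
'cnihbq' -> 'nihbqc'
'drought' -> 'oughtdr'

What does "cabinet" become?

The transformation: move the last 2 characters to the front (rotate right by 2), then move the last 3 characters to the front (rotate right by 3).
On "cabinet": the first step gives "etcabin", and the second then gives "binetca".

binetca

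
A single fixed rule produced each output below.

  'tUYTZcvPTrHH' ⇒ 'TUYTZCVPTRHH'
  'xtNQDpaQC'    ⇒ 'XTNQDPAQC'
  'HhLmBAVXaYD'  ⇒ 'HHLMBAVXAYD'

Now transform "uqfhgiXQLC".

The rule is to convert every letter to uppercase.
Applying that to "uqfhgiXQLC" gives "UQFHGIXQLC".

UQFHGIXQLC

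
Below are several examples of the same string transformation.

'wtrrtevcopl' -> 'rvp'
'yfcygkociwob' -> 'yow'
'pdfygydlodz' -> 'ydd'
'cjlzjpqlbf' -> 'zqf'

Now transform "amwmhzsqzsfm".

mss

Looking at the pairs, the operation is to delete the first 3 characters, then keep one character in every 3, starting at position 1 (positions 1st, 4th, 7th, ...).
Starting from "amwmhzsqzsfm": after the first operation, "mhzsqzsfm"; after the second, "mss".
(Check on "yfcygkociwob": → "ygkociwob" → "yow" ✓)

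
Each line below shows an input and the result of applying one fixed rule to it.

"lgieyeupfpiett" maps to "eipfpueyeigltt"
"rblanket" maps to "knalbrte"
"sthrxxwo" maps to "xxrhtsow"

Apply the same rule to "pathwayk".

awhtapky

Each output is the input with this applied: reverse the string, then move the first 2 characters to the end (rotate left by 2).
For "pathwayk", step one produces "kyawhtap"; step two turns that into "awhtapky".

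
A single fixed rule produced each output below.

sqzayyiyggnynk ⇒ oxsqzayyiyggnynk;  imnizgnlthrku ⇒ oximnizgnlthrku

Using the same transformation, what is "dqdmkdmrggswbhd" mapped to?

What's happening: prepend "ox".
So "dqdmkdmrggswbhd" becomes "oxdqdmkdmrggswbhd".

oxdqdmkdmrggswbhd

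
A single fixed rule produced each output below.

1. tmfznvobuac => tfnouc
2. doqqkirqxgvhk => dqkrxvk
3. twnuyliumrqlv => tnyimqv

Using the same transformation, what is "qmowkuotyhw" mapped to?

In each case the input is transformed by: keep every other character starting from the first (positions 1st, 3rd, 5th, ...).
Doing the same to "qmowkuotyhw": "qokoyw".

qokoyw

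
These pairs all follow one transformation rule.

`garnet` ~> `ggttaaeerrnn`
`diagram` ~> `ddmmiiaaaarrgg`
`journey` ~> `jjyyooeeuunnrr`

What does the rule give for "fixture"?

ffeeiirrxxuutt

The rule is to take characters alternately from the front and the back (1st, last, 2nd, 2nd-last, ...), then double every character.
Working it through for "fixture": intermediate "feirxut", final "ffeeiirrxxuutt".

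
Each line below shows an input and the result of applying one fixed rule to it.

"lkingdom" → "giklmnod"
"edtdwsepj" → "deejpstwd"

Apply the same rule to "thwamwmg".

ghmmtwwa

What's happening: sort the characters into alphabetical order, then move the first character to the end.
On "thwamwmg": the first step gives "aghmmtww", and the second then gives "ghmmtwwa".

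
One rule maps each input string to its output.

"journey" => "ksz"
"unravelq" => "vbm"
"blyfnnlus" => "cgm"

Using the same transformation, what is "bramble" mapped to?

The pattern: shift every letter 1 place forward in the alphabet (wrapping around), then keep one character in every 3, starting at position 1 (positions 1st, 4th, 7th, ...).
"bramble" → "csbncmf" → "cnf".

cnf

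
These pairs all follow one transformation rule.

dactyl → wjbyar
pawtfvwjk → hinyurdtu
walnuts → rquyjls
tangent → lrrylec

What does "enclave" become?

The pattern: move the last 2 characters to the front (rotate right by 2), then shift every letter 2 places backward in the alphabet (wrapping around).
"enclave" → "veencla" → "tcclajy".
(Check on "tangent": → "nttange" → "lrrylec" ✓)

tcclajy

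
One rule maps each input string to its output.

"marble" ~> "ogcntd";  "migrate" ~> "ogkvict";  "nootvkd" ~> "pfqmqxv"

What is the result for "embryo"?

The pattern: take characters alternately from the front and the back (1st, last, 2nd, 2nd-last, ...), then shift every letter 2 places forward in the alphabet (wrapping around).
"embryo" → "eomybr" → "gqoadt".

gqoadt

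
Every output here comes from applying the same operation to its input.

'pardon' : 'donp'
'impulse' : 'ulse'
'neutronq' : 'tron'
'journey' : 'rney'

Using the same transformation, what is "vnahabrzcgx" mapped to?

habr

Looking at the pairs, the operation is to move the first 3 characters to the end (rotate left by 3), then keep only the first 4 characters.
For "vnahabrzcgx", step one produces "habrzcgxvna"; step two turns that into "habr".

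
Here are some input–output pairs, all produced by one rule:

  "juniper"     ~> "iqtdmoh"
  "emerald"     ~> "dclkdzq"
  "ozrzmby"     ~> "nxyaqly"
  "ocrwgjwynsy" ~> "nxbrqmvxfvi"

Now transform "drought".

The transformation: take characters alternately from the front and the back (1st, last, 2nd, 2nd-last, ...), then shift every letter 1 place backward in the alphabet (wrapping around).
Working it through for "drought": intermediate "dtrhogu", final "csqgnft".
(Check on "juniper": → "jruenpi" → "iqtdmoh" ✓)

csqgnft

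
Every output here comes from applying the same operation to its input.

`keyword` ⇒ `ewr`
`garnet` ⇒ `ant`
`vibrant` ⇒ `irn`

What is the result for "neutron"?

The transformation: keep every other character starting from the second (positions 2nd, 4th, 6th, ...).
For "neutron" the result is "eto".

eto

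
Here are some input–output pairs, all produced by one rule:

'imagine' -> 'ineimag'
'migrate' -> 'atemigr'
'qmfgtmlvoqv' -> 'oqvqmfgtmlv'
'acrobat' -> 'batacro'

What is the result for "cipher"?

hercip

Rule — move the last 3 characters to the front (rotate right by 3).
Doing the same to "cipher": "hercip".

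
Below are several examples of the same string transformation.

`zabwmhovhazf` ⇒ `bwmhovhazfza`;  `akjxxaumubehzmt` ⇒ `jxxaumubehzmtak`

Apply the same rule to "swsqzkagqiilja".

Looking at the pairs, the operation is to move the first 2 characters to the end (rotate left by 2).
"swsqzkagqiilja" → "sqzkagqiiljasw".

sqzkagqiiljasw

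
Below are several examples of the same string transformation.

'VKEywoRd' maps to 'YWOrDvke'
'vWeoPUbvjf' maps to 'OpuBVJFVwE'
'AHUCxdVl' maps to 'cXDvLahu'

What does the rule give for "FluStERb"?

The transformation: flip the case of every letter, then move the first 3 characters to the end (rotate left by 3).
Starting from "FluStERb": after the first operation, "fLUsTerB"; after the second, "sTerBfLU".

sTerBfLU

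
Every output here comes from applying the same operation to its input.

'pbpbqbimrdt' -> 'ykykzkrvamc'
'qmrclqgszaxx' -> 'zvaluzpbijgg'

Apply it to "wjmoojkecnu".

The pattern: shift every letter 9 places forward in the alphabet (wrapping around).
So "wjmoojkecnu" becomes "fsvxxstnlwd".

fsvxxstnlwd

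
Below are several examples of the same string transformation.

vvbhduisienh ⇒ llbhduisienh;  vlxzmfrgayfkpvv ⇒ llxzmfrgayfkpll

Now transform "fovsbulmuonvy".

folsbulmuonly

Each output is the input with this applied: replace every "v" with "l".
For "fovsbulmuonvy" the result is "folsbulmuonly".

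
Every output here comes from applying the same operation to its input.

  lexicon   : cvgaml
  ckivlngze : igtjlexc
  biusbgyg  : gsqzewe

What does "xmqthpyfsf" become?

korfnwdqd

The pattern: delete the first character, then shift every letter 2 places backward in the alphabet (wrapping around).
Starting from "xmqthpyfsf": after the first operation, "mqthpyfsf"; after the second, "korfnwdqd".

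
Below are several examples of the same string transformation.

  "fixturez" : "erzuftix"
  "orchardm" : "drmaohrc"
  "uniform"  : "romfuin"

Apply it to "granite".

In each case the input is transformed by: move the last 2 characters to the front (rotate right by 2), then take characters alternately from the front and the back (1st, last, 2nd, 2nd-last, ...).
On "granite": the first step gives "tegrani", and the second then gives "tiengar".

tiengar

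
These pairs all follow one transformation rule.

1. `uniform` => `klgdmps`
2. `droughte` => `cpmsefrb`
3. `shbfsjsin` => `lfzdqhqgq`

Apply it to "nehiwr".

Looking at the pairs, the operation is to swap the first and last characters, then shift every letter 2 places backward in the alphabet (wrapping around).
Applying both steps to "nehiwr": "rehiwn", then "pcfgul".

pcfgul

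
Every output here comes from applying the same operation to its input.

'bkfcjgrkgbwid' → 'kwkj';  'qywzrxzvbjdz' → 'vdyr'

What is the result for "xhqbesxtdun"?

What's happening: keep one character in every 3, starting at position 2 (positions 2nd, 5th, 8th, ...), then move the last 2 characters to the front (rotate right by 2).
On "xhqbesxtdun": the first step gives "hetn", and the second then gives "tnhe".

tnhe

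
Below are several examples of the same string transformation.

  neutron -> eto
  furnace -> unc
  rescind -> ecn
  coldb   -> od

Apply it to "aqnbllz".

qbl

What's happening: keep every other character starting from the second (positions 2nd, 4th, 6th, ...).
So "aqnbllz" becomes "qbl".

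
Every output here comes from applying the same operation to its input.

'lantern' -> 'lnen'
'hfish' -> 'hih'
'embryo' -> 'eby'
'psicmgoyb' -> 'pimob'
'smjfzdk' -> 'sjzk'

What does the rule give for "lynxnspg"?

lnnp

The rule is to keep every other character starting from the first (positions 1st, 3rd, 5th, ...).
"lynxnspg" → "lnnp".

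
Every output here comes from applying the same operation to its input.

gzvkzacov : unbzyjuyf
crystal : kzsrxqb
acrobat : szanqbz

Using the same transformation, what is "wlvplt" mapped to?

In each case the input is transformed by: shift every letter 1 place backward in the alphabet (wrapping around), then reverse the string.
"wlvplt" → "skoukv".

skoukv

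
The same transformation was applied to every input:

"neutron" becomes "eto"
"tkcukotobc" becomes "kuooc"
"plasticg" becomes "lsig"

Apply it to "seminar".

Looking at the pairs, the operation is to keep every other character starting from the second (positions 2nd, 4th, 6th, ...).
Doing the same to "seminar": "eia".

eia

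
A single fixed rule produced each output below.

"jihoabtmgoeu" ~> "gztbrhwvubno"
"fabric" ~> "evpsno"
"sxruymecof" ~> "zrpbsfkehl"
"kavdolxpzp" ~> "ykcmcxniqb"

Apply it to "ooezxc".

mkpbbr

Each output is the input with this applied: swap the front and back halves of the string, then shift every letter 13 places forward in the alphabet (wrapping around) — i.e. ROT13.
On "ooezxc": the first step gives "zxcooe", and the second then gives "mkpbbr".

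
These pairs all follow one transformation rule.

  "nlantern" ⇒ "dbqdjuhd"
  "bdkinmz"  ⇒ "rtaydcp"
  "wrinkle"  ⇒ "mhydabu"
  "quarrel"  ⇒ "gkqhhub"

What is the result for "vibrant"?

Looking at the pairs, the operation is to shift every letter 10 places backward in the alphabet (wrapping around).
On "vibrant" that produces "lyrhqdj".

lyrhqdj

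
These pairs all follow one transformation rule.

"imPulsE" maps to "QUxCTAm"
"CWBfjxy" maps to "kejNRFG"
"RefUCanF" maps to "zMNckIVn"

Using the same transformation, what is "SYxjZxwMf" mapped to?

The pattern: flip the case of every letter, then shift every letter 8 places forward in the alphabet (wrapping around).
"SYxjZxwMf" → "syXJzXWmF" → "agFRhFEuN".

agFRhFEuN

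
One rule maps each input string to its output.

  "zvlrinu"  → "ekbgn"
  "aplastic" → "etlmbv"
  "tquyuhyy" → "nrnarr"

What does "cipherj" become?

iaxkc

What's happening: delete the first 2 characters, then shift every letter 7 places backward in the alphabet (wrapping around).
For "cipherj", step one produces "pherj"; step two turns that into "iaxkc".
(Check on "tquyuhyy": → "uyuhyy" → "nrnarr" ✓)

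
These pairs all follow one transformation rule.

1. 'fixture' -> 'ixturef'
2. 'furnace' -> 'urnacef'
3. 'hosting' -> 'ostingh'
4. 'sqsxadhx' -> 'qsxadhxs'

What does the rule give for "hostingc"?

ostingch

The transformation: move the first character to the end.
For "hostingc" the result is "ostingch".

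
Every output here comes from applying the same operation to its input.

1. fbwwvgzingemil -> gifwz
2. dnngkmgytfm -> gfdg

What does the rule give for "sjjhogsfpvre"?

The rule is to keep one character in every 3, starting at position 1 (positions 1st, 4th, 7th, ...), then move the last 2 characters to the front (rotate right by 2).
On "sjjhogsfpvre": the first step gives "shsv", and the second then gives "svsh".

svsh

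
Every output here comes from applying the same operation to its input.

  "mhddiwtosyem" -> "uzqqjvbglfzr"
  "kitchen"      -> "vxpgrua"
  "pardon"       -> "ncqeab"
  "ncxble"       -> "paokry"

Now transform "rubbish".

heoofvu

Rule — swap each adjacent pair of characters (1↔2, 3↔4, ...), then shift every letter 13 places forward in the alphabet (wrapping around) — i.e. ROT13.
Applying both steps to "rubbish": "urbbsih", then "heoofvu".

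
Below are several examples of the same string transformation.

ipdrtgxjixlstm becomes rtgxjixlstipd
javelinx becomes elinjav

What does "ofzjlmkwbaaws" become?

jlmkwbaawofz

Looking at the pairs, the operation is to delete the last character, then move the first 3 characters to the end (rotate left by 3).
Starting from "ofzjlmkwbaaws": after the first operation, "ofzjlmkwbaaw"; after the second, "jlmkwbaawofz".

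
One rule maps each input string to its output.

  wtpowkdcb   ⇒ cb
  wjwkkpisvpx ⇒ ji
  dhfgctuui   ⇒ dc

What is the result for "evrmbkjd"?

db

The transformation: sort the characters into reverse alphabetical order, then keep only the last 2 characters.
"evrmbkjd" → "db".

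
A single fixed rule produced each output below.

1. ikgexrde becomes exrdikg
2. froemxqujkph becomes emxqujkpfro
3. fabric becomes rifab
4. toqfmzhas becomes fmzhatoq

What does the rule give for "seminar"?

inasem

In each case the input is transformed by: delete the last character, then move the first 3 characters to the end (rotate left by 3).
Applying both steps to "seminar": "semina", then "inasem".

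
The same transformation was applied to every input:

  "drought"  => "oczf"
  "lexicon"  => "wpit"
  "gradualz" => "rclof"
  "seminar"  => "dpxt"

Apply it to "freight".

What's happening: delete the last 3 characters, then shift every letter 11 places forward in the alphabet (wrapping around).
"freight" → "qcpt".

qcpt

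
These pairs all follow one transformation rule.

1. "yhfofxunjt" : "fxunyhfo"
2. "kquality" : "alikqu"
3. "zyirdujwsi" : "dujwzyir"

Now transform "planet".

The rule is to delete the last 2 characters, then swap the front and back halves of the string.
Working it through for "planet": intermediate "plan", final "anpl".

anpl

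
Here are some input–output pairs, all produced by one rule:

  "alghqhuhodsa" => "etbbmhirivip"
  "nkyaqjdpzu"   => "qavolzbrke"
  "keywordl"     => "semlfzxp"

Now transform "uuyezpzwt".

axuvvzfaq

In each case the input is transformed by: move the last 3 characters to the front (rotate right by 3), then shift every letter 1 place forward in the alphabet (wrapping around).
On "uuyezpzwt": the first step gives "zwtuuyezp", and the second then gives "axuvvzfaq".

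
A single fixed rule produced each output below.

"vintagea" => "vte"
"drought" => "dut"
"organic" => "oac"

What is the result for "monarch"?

mah

In each case the input is transformed by: keep one character in every 3, starting at position 1 (positions 1st, 4th, 7th, ...).
"monarch" → "mah".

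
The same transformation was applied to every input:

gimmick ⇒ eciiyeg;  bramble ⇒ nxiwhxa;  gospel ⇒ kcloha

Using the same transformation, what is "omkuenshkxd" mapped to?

ikqgjadotgz

Each output is the input with this applied: swap each adjacent pair of characters (1↔2, 3↔4, ...), then shift every letter 4 places backward in the alphabet (wrapping around).
Doing the same to "omkuenshkxd": "ikqgjadotgz".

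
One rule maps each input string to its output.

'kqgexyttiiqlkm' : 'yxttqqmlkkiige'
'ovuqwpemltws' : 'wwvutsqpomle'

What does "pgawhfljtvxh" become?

Rule — sort the characters into reverse alphabetical order.
On "pgawhfljtvxh" that produces "xwvtpljhhgfa".

xwvtpljhhgfa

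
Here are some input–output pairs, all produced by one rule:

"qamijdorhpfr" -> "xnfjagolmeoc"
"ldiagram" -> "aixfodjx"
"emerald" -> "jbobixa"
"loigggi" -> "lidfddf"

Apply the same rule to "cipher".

Each output is the input with this applied: shift every letter 3 places backward in the alphabet (wrapping around), then swap each adjacent pair of characters (1↔2, 3↔4, ...).
Starting from "cipher": after the first operation, "zfmebo"; after the second, "fzemob".

fzemob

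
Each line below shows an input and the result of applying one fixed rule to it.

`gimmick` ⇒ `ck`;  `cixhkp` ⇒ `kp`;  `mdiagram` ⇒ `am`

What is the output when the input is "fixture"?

re

The rule is to keep only the last 2 characters.
"fixture" → "re".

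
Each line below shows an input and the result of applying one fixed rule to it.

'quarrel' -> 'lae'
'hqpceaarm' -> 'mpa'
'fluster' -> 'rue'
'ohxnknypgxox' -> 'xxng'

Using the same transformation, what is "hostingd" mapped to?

Looking at the pairs, the operation is to move the last character to the front, then keep one character in every 3, starting at position 1 (positions 1st, 4th, 7th, ...).
On "hostingd": the first step gives "dhosting", and the second then gives "dsn".

dsn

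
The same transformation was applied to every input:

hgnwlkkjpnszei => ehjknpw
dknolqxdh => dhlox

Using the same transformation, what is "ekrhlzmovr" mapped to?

ekmrv

The pattern: sort the characters into alphabetical order, then keep every other character starting from the first (positions 1st, 3rd, 5th, ...).
Doing the same to "ekrhlzmovr": "ekmrv".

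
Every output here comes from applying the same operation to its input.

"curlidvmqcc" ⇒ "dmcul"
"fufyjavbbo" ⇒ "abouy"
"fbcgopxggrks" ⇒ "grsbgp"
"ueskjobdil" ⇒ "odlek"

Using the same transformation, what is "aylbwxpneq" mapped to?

In each case the input is transformed by: keep every other character starting from the second (positions 2nd, 4th, 6th, ...), then move the last 3 characters to the front (rotate right by 3).
For "aylbwxpneq" the result is "xnqyb".

xnqyb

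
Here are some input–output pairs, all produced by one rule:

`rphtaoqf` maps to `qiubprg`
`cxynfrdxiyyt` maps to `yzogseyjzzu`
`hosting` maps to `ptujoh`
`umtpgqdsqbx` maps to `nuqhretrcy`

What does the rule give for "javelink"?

bwfmjol

Each output is the input with this applied: delete the first character, then shift every letter 1 place forward in the alphabet (wrapping around).
On "javelink": the first step gives "avelink", and the second then gives "bwfmjol".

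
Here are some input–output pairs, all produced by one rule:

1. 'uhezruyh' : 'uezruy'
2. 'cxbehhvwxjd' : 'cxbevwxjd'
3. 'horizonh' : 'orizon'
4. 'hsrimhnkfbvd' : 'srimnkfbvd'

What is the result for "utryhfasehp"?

Looking at the pairs, the operation is to remove every "h".
So "utryhfasehp" becomes "utryfasep".

utryfasep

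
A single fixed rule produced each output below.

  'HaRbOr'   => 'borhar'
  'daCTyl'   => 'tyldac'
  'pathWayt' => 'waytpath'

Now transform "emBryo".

What's happening: swap the front and back halves of the string, then convert every letter to lowercase.
Starting from "emBryo": after the first operation, "ryoemB"; after the second, "ryoemb".
(Check on "daCTyl": → "TyldaC" → "tyldac" ✓)

ryoemb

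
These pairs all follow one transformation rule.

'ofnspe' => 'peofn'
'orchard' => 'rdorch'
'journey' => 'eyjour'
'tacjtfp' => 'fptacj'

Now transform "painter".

Rule — move the last 3 characters to the front (rotate right by 3), then delete the first character.
Working it through for "painter": intermediate "terpain", final "erpain".
(Check on "journey": → "neyjour" → "eyjour" ✓)

erpain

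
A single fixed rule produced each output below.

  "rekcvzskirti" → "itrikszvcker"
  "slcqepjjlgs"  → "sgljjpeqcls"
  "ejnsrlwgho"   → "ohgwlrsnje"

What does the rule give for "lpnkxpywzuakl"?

Each output is the input with this applied: reverse the string.
"lpnkxpywzuakl" → "lkauzwypxknpl".

lkauzwypxknpl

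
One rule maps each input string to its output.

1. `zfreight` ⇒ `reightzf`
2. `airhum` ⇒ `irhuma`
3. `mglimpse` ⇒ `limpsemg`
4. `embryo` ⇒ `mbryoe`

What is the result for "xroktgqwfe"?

ktgqwfexro

Rule — move the last 2 characters to the front (rotate right by 2), then swap the front and back halves of the string.
On "xroktgqwfe": the first step gives "fexroktgqw", and the second then gives "ktgqwfexro".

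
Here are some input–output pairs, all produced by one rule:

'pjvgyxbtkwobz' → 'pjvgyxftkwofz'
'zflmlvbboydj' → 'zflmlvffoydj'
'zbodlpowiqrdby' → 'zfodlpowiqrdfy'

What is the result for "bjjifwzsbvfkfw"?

fjjifwzsfvfkfw

Each output is the input with this applied: replace every "b" with "f".
Applying that to "bjjifwzsbvfkfw" gives "fjjifwzsfvfkfw".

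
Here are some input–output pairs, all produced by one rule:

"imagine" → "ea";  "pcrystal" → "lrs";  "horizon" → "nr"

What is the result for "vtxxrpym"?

mxr

The rule is to take characters alternately from the front and the back (1st, last, 2nd, 2nd-last, ...), then keep one character in every 3, starting at position 2 (positions 2nd, 5th, 8th, ...).
For "vtxxrpym", step one produces "vmtyxpxr"; step two turns that into "mxr".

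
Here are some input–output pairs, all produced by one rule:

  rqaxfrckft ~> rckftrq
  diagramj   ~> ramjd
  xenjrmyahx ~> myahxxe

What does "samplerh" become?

lerhs

Looking at the pairs, the operation is to swap the front and back halves of the string, then delete the last 3 characters.
"samplerh" → "lerhsamp" → "lerhs".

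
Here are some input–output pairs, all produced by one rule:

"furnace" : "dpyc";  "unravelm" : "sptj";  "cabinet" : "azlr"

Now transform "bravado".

Looking at the pairs, the operation is to shift every letter 2 places backward in the alphabet (wrapping around), then keep every other character starting from the first (positions 1st, 3rd, 5th, ...).
Starting from "bravado": after the first operation, "zpytybm"; after the second, "zyym".

zyym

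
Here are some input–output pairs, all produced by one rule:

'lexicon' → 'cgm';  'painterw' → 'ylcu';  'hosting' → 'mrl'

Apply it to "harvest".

ytq

The pattern: shift every letter 2 places backward in the alphabet (wrapping around), then keep every other character starting from the second (positions 2nd, 4th, 6th, ...).
Applying both steps to "harvest": "fyptcqr", then "ytq".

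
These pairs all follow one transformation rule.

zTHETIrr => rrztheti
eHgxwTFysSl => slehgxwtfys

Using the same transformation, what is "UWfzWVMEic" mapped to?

The pattern: move the last 2 characters to the front (rotate right by 2), then convert every letter to lowercase.
"UWfzWVMEic" → "icUWfzWVME" → "icuwfzwvme".

icuwfzwvme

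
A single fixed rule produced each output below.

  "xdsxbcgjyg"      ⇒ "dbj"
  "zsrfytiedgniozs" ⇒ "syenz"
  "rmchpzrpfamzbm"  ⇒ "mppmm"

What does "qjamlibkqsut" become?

jlku

The pattern: keep one character in every 3, starting at position 2 (positions 2nd, 5th, 8th, ...).
On "qjamlibkqsut" that produces "jlku".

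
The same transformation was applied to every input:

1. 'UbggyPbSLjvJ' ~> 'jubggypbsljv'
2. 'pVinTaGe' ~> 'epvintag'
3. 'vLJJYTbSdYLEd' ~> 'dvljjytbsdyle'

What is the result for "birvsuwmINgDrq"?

The rule is to move the last character to the front, then convert every letter to lowercase.
Applying that to "birvsuwmINgDrq" gives "qbirvsuwmingdr".

qbirvsuwmingdr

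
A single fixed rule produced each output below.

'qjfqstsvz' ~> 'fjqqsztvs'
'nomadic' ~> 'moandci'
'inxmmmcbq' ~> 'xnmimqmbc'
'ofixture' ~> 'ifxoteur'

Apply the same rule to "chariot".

The pattern: move the first 2 characters to the end (rotate left by 2), then take characters alternately from the front and the back (1st, last, 2nd, 2nd-last, ...).
Starting from "chariot": after the first operation, "ariotch"; after the second, "ahrcito".

ahrcito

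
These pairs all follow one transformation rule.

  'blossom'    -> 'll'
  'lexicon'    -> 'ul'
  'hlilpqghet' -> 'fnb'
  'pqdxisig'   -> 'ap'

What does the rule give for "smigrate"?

fx

What's happening: keep one character in every 3, starting at position 3 (positions 3rd, 6th, 9th, ...), then shift every letter 3 places backward in the alphabet (wrapping around).
"smigrate" → "ia" → "fx".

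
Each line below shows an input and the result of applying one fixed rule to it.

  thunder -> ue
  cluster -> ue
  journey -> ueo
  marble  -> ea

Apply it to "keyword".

The transformation: move the first 2 characters to the end (rotate left by 2), then keep only the vowels.
For "keyword", step one produces "ywordke"; step two turns that into "oe".

oe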